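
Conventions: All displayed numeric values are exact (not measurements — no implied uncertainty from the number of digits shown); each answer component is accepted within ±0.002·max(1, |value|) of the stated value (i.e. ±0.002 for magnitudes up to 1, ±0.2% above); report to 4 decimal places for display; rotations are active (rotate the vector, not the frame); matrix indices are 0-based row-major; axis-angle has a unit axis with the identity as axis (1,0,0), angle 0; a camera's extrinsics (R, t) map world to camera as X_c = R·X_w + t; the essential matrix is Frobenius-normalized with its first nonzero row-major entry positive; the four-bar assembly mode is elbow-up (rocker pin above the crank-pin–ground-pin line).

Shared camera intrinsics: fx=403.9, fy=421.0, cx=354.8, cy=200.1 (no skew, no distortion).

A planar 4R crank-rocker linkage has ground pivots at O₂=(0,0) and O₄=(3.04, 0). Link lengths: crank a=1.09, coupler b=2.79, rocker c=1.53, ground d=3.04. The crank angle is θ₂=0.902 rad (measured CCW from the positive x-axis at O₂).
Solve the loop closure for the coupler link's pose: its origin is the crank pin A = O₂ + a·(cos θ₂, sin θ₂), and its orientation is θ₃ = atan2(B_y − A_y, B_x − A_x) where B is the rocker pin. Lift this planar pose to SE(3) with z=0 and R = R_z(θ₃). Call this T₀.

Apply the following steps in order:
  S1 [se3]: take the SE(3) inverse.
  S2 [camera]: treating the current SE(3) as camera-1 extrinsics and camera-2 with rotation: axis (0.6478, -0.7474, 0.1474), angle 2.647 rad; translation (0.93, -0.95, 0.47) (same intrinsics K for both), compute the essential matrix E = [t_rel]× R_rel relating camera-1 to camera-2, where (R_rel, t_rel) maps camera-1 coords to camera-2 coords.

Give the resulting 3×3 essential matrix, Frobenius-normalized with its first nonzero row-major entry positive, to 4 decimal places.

source (fourbar_fk): coupler pose = R=[0.9739 -0.2271 0.0000; 0.2271 0.9739 0.0000; 0.0000 0.0000 1.0000], t=(0.6758, 0.8552, 0.0000)
after S1 (invert_se3): R=[0.9739 0.2271 0.0000; -0.2271 0.9739 0.0000; 0.0000 0.0000 1.0000], t=(-0.8524, -0.6794, 0.0000)
after S2 (essential): [0.0130 0.1262 -0.6955; 0.1293 0.3665 0.0580; 0.1931 0.5445 0.1097]

matrix = [0.0130 0.1262 -0.6955; 0.1293 0.3665 0.0580; 0.1931 0.5445 0.1097]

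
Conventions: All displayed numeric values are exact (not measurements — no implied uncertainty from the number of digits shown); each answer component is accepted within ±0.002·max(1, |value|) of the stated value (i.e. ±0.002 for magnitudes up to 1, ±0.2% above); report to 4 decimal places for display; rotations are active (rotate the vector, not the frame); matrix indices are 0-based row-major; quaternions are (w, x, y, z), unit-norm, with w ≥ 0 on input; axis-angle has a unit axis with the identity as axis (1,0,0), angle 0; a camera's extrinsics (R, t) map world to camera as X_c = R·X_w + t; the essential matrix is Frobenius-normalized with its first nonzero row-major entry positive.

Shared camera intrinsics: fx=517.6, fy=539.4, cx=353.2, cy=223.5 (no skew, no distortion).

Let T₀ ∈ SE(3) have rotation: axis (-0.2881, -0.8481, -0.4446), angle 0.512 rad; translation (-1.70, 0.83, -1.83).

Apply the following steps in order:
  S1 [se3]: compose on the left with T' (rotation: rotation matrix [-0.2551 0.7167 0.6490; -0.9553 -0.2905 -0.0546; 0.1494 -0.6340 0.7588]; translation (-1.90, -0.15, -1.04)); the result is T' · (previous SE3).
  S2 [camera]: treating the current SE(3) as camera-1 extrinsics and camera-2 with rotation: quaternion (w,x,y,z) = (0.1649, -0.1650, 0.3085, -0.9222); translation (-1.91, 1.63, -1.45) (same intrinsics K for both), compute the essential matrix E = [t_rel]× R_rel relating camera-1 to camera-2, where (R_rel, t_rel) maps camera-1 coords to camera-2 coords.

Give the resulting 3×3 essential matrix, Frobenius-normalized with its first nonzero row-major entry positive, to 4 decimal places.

matrix = [0.1904 -0.2215 -0.1443; 0.3028 0.4356 0.4382; 0.5978 -0.2414 -0.0683]

after S1 (compose_se3): R=[-0.0784 0.5671 0.8199; -0.8124 -0.5130 0.2772; 0.5778 -0.6443 0.5010], t=(-2.0592, 1.3329, -3.2088)
after S2 (essential): [0.1904 -0.2215 -0.1443; 0.3028 0.4356 0.4382; 0.5978 -0.2414 -0.0683]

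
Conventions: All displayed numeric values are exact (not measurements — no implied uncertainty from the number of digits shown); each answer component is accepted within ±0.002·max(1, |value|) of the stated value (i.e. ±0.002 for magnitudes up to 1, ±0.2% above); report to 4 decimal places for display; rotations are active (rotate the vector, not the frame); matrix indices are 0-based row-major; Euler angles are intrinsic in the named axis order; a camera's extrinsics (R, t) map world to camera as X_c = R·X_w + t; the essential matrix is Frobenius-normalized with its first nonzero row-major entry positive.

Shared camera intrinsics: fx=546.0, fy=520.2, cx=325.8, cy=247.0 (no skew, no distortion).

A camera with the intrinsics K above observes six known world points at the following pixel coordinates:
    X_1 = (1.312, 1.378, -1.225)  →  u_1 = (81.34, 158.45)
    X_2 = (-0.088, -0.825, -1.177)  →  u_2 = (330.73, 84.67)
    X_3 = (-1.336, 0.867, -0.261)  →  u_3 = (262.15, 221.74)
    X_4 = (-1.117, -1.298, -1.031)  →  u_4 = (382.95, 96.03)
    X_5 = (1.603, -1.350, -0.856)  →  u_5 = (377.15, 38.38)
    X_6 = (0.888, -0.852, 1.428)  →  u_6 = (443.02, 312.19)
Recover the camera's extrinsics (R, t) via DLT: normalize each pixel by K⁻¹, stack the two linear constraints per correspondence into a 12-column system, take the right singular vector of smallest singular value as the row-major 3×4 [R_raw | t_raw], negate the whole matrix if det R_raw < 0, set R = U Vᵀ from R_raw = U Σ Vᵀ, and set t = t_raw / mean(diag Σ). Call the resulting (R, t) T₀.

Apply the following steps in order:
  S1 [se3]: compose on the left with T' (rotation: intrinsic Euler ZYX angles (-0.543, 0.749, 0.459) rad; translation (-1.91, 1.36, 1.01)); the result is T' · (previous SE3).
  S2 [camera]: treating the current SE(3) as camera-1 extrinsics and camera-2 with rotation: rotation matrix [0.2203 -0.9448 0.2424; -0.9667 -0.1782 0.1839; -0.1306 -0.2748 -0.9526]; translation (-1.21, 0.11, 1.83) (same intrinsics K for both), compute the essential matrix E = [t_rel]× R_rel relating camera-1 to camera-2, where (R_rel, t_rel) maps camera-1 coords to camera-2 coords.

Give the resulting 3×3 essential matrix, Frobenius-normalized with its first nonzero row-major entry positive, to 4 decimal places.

matrix = [0.3778 0.3761 0.0661; 0.3798 0.2675 0.0144; 0.4242 -0.4496 -0.3366]

source (pnp_recover): camera pose = R=[-0.1637 -0.8883 0.4290; 0.0721 0.4229 0.9033; -0.9839 0.1788 -0.0052], t=(-0.1900, -0.3900, 5.8500)
after S1 (compose_se3): R=[-0.3396 -0.1993 0.9192; 0.7896 0.4706 0.3938; -0.5111 0.8595 -0.0024], t=(-0.5924, -2.8709, 4.8538)
after S2 (essential): [0.3778 0.3761 0.0661; 0.3798 0.2675 0.0144; 0.4242 -0.4496 -0.3366]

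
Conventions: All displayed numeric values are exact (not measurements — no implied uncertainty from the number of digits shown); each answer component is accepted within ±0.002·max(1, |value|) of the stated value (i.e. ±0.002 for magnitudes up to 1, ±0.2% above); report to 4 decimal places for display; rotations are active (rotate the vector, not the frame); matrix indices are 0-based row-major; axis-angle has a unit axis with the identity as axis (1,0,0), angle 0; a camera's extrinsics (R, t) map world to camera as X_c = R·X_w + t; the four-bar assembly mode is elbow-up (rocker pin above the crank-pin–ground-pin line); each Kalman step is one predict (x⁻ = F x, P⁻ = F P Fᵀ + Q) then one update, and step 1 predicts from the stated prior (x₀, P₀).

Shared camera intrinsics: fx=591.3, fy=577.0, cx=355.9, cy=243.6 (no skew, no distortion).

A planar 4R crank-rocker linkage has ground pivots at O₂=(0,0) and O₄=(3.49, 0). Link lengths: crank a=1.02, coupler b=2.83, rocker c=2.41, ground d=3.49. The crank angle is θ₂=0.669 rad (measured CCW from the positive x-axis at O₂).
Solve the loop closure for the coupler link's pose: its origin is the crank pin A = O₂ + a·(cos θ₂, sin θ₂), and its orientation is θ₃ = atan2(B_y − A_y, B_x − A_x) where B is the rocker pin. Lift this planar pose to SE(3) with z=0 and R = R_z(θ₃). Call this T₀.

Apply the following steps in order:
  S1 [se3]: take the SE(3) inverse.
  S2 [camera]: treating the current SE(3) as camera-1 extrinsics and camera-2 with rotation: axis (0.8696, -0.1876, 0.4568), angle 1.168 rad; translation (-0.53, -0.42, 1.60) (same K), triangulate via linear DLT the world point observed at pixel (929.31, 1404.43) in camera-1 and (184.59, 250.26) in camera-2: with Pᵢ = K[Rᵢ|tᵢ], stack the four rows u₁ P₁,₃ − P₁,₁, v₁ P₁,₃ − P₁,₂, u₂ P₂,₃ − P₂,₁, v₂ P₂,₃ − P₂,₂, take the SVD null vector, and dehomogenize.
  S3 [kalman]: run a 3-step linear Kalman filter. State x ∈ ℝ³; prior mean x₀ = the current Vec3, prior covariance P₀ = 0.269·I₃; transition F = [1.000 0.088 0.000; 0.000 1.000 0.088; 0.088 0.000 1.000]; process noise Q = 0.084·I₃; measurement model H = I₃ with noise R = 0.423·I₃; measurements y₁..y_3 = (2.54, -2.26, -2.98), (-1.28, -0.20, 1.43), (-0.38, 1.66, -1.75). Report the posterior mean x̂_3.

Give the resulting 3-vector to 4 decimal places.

source (fourbar_fk): coupler pose = R=[0.7902 -0.6128 0.0000; 0.6128 0.7902 0.0000; 0.0000 0.0000 1.0000], t=(0.8001, 0.6326, 0.0000)
after S1 (invert_se3): R=[0.7902 0.6128 0.0000; -0.6128 0.7902 0.0000; 0.0000 0.0000 1.0000], t=(-1.0200, -0.0095, 0.0000)
after S2 (triangulate): (0.5294, 1.8998, 0.5802)
after S3 (kf_track): (0.0958, 0.4775, -0.6427)

result = (0.0958, 0.4775, -0.6427)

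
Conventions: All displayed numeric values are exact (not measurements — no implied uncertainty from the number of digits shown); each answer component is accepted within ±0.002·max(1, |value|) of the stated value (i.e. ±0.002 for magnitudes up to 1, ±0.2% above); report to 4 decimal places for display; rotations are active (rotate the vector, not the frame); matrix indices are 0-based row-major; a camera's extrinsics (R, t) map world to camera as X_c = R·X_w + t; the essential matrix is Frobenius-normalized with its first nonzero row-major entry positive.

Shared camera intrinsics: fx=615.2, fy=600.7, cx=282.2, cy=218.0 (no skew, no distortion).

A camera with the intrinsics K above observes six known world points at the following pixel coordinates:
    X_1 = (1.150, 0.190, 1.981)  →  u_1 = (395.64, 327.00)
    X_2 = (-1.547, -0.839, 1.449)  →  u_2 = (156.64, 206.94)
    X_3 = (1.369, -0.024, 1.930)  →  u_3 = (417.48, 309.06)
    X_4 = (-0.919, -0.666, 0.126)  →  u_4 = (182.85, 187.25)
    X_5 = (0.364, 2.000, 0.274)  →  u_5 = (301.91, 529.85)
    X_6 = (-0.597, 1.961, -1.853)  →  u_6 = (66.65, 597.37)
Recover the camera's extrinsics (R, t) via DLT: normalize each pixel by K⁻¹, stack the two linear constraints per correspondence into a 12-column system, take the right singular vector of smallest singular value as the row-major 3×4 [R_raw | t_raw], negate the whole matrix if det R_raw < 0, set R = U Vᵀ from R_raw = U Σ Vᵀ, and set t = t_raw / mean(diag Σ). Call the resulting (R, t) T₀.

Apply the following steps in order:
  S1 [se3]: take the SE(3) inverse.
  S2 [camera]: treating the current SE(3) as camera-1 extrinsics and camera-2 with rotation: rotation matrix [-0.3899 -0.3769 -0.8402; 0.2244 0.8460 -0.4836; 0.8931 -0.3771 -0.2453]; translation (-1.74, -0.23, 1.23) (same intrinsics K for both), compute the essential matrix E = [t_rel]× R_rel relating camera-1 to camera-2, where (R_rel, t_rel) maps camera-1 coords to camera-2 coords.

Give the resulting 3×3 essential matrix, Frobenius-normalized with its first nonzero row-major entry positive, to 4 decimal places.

source (pnp_recover): camera pose = R=[0.9922 -0.1009 0.0730; 0.0772 0.9582 0.2756; -0.0978 -0.2678 0.9585], t=(-0.0300, 0.4000, 4.9699)
after S1 (invert_se3): R=[0.9922 0.0772 -0.0978; -0.1009 0.9582 -0.2678; 0.0730 0.2756 0.9585], t=(0.4848, 0.9447, -4.8717)
after S2 (essential): [0.2152 -0.1136 -0.0649; -0.5882 0.2531 0.1639; 0.3054 0.6305 0.0941]

matrix = [0.2152 -0.1136 -0.0649; -0.5882 0.2531 0.1639; 0.3054 0.6305 0.0941]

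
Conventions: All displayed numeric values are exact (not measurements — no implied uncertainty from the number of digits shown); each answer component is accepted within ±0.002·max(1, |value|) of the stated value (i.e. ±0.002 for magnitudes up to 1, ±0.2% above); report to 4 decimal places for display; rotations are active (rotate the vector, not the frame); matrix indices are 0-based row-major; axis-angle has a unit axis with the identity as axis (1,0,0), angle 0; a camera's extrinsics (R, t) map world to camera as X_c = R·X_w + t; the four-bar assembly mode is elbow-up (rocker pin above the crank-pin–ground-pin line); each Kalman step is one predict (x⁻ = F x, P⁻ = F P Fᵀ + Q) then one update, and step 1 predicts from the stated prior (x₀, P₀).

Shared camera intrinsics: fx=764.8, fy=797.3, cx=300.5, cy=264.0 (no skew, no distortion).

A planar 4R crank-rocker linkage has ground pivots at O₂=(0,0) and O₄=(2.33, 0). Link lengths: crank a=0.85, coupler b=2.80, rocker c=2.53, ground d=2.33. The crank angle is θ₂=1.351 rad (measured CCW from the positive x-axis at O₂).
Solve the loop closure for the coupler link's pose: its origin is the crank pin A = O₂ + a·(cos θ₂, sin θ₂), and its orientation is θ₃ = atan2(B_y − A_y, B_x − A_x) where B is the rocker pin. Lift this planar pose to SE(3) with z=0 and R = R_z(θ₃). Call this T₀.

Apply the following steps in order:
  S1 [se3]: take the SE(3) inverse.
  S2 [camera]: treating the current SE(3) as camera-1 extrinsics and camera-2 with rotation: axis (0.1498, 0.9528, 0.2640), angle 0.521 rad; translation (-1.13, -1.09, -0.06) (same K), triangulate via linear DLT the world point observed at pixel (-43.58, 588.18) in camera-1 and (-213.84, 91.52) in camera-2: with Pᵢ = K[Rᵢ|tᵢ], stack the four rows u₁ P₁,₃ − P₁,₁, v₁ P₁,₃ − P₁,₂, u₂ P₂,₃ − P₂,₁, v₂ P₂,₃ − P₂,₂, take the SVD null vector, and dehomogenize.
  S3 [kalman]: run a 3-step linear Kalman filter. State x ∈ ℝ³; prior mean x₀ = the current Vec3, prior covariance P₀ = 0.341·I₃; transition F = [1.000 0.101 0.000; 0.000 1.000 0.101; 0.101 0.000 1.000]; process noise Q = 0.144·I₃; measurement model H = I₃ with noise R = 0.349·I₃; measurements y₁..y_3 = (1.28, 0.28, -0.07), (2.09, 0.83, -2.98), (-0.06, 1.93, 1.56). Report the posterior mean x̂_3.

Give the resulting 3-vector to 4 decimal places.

result = (0.7252, 1.2568, 0.2123)

source (fourbar_fk): coupler pose = R=[0.7948 -0.6068 0.0000; 0.6068 0.7948 0.0000; 0.0000 0.0000 1.0000], t=(0.1853, 0.8296, 0.0000)
after S1 (invert_se3): R=[0.7948 0.6068 0.0000; -0.6068 0.7948 0.0000; 0.0000 0.0000 1.0000], t=(-0.6507, -0.5469, 0.0000)
after S2 (triangulate): (-0.7237, 0.9050, 1.5042)
after S3 (kf_track): (0.7252, 1.2568, 0.2123)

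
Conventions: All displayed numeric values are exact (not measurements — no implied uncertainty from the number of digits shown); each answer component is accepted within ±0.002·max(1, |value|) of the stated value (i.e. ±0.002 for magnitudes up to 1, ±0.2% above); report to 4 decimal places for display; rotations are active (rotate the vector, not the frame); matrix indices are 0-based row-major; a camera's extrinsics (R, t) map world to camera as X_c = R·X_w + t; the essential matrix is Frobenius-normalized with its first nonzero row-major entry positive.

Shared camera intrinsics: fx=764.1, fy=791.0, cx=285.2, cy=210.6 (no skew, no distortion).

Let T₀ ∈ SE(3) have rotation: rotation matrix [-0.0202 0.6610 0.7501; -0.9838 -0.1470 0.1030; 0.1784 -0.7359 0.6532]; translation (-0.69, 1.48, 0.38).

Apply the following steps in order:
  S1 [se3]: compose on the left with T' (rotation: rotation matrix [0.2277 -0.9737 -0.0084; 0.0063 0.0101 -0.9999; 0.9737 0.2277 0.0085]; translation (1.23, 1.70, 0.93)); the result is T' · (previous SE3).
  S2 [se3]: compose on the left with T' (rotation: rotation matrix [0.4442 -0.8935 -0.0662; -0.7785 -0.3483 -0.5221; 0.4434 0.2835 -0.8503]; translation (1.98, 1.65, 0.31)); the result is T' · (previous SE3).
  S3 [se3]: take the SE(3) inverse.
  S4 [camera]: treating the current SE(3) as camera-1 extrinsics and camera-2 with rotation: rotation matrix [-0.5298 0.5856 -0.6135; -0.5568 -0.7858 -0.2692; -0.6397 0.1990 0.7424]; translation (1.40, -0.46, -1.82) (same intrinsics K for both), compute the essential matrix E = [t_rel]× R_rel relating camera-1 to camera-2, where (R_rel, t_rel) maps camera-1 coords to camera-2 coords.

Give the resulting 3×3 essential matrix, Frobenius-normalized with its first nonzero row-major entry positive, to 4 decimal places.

after S1 (compose_se3): R=[0.9518 0.2998 0.0650; -0.1884 0.7385 -0.6474; -0.2421 0.6039 0.7594], t=(-0.3714, 1.3306, 0.5983)
after S2 (compose_se3): R=[0.6072 -0.5667 0.5570; -0.5489 -0.8060 -0.2216; 0.5745 -0.1712 -0.8004], t=(0.5865, 1.1633, 0.0138)
after S3 (invert_se3): R=[0.6072 -0.5489 0.5745; -0.5667 -0.8060 -0.1712; 0.5570 -0.2216 -0.8004], t=(0.2745, 1.2723, -0.0579)
after S4 (essential): [0.0003 0.4096 0.4174; 0.4670 -0.0004 0.3662; -0.4072 0.3698 0.0570]

matrix = [0.0003 0.4096 0.4174; 0.4670 -0.0004 0.3662; -0.4072 0.3698 0.0570]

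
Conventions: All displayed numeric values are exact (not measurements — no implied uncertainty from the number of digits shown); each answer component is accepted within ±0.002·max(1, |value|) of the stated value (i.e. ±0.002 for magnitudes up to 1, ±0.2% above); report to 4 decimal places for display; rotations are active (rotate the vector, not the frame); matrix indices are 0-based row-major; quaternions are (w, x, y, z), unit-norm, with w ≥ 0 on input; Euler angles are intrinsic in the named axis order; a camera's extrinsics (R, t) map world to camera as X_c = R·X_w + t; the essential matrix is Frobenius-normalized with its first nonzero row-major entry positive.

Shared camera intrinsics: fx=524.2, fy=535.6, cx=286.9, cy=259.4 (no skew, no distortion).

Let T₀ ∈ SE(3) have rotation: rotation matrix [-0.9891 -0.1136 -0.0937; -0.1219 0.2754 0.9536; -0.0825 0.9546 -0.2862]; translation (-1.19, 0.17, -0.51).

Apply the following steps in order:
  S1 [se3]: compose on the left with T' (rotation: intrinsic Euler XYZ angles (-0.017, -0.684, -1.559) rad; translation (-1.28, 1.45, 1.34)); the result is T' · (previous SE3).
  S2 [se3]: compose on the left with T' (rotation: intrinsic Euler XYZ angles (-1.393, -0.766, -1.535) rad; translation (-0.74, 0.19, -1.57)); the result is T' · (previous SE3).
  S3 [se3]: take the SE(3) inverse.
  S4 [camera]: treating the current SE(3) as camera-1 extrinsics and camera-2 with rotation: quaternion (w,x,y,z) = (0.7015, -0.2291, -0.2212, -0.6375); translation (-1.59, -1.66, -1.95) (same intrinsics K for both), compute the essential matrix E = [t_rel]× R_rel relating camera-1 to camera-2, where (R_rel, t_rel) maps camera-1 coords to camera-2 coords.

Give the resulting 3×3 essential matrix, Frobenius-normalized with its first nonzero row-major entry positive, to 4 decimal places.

matrix = [0.5215 -0.4281 -0.0732; 0.4230 0.2706 0.2204; -0.1669 -0.4026 -0.2209]

after S1 (compose_se3): R=[-0.0514 -0.3908 0.9190; 0.9849 0.1323 0.1114; -0.1651 0.9109 0.3781], t=(-0.8369, 2.6367, 1.0231)
after S2 (compose_se3): R=[0.8225 -0.5463 -0.1582; 0.5685 0.7967 0.2049; 0.0142 -0.2585 0.9659], t=(0.4282, 2.8578, -2.0362)
after S3 (invert_se3): R=[0.8225 0.5685 0.0142; -0.5463 0.7967 -0.2585; -0.1582 0.2049 0.9659], t=(-1.9482, -2.5693, 1.4491)
after S4 (essential): [0.5215 -0.4281 -0.0732; 0.4230 0.2706 0.2204; -0.1669 -0.4026 -0.2209]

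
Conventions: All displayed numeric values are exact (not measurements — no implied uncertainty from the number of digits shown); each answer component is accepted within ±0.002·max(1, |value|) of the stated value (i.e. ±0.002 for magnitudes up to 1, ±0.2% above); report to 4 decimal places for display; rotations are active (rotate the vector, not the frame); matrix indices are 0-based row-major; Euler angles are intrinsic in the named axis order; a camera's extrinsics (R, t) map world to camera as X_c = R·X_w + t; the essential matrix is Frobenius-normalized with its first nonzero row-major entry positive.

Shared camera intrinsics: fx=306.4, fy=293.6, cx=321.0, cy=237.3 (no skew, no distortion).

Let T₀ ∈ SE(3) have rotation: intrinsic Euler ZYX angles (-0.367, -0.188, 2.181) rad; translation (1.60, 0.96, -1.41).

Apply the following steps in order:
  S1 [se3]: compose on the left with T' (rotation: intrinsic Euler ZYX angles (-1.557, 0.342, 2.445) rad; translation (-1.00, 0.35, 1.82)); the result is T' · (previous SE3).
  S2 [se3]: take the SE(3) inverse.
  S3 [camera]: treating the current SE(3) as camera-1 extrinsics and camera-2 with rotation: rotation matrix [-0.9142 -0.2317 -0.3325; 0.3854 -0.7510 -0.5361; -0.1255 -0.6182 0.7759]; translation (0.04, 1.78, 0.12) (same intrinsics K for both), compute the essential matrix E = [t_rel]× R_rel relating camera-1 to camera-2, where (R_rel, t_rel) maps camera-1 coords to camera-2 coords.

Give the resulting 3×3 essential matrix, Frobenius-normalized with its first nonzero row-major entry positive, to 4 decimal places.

after S1 (compose_se3): R=[0.1607 -0.1572 0.9744; -0.7378 0.6367 0.2244; -0.6556 -0.7549 -0.0137], t=(-0.8031, -1.7241, 2.8826)
after S2 (invert_se3): R=[0.1607 -0.7378 -0.6556; -0.1572 0.6367 -0.7549; 0.9744 0.2244 -0.0137], t=(0.7469, 3.1476, 1.2089)
after S3 (essential): [0.6622 0.1323 0.2057; -0.1645 -0.2040 0.6148; 0.0165 0.0626 -0.2255]

matrix = [0.6622 0.1323 0.2057; -0.1645 -0.2040 0.6148; 0.0165 0.0626 -0.2255]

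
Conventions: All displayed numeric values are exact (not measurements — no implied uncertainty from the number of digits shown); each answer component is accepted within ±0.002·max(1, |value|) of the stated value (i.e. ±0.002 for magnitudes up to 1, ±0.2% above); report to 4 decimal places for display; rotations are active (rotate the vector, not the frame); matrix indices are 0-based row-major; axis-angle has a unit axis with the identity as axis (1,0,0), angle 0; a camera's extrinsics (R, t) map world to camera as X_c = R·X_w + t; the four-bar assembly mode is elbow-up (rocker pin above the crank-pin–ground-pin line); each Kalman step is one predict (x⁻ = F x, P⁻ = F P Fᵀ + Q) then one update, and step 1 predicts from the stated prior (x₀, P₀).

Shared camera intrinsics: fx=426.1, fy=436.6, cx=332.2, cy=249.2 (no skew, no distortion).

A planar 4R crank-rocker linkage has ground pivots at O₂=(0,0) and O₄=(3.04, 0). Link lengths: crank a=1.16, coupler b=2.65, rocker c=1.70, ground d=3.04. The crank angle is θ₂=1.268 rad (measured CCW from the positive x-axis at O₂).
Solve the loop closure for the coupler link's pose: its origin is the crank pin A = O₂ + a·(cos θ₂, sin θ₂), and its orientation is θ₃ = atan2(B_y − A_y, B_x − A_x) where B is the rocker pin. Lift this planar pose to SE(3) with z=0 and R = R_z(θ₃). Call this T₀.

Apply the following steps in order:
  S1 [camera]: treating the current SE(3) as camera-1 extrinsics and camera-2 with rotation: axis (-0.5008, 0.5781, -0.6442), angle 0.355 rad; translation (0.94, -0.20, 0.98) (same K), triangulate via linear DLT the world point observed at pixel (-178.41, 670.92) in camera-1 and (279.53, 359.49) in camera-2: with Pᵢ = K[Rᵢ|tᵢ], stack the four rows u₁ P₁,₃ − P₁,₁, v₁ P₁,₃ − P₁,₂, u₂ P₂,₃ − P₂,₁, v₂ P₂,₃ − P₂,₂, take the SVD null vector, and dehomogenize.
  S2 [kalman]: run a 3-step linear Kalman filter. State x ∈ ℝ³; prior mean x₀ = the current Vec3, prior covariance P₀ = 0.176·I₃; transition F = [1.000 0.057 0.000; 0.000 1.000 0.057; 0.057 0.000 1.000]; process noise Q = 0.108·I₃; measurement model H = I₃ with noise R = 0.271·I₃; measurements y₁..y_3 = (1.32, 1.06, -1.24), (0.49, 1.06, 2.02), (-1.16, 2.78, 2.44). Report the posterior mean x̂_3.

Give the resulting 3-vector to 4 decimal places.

result = (-0.3550, 1.8013, 1.6269)

source (fourbar_fk): coupler pose = R=[0.9750 -0.2223 0.0000; 0.2223 0.9750 0.0000; 0.0000 0.0000 1.0000], t=(0.3459, 1.1072, 0.0000)
after S1 (triangulate): (-1.5596, 0.2342, 1.0237)
after S2 (kf_track): (-0.3550, 1.8013, 1.6269)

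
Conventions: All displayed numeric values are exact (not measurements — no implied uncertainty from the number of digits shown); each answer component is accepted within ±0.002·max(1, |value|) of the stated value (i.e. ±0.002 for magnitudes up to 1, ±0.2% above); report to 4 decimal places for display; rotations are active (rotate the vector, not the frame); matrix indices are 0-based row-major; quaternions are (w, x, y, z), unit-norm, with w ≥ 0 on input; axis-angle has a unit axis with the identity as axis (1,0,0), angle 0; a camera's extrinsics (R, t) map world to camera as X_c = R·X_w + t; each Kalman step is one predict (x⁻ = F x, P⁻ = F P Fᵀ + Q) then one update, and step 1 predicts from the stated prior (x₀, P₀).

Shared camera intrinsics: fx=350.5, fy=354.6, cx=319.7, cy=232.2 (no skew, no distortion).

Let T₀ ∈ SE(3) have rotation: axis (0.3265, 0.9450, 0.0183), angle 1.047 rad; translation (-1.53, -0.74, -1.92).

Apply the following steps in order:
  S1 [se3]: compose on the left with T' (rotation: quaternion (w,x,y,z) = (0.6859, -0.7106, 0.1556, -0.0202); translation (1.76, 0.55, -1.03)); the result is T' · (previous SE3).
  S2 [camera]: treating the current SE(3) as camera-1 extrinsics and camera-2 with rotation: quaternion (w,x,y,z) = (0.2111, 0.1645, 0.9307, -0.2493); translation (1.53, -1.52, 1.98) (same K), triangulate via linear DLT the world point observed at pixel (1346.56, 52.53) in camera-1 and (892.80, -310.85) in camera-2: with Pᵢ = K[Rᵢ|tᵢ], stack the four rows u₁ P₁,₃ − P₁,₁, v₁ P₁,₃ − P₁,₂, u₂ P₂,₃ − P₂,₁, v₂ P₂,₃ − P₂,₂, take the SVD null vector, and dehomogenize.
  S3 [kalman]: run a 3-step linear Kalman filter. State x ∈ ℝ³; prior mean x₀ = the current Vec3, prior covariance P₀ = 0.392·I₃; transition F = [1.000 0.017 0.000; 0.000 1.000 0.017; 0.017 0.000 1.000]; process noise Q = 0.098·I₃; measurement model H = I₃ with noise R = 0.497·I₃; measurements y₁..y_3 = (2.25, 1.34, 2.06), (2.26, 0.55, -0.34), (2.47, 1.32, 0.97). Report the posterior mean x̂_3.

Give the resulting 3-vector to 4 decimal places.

after S1 (compose_se3): R=[0.2959 0.0190 0.9550; -0.9292 0.2376 0.2831; -0.2216 -0.9712 0.0880], t=(-0.0165, -0.9209, 0.0906)
after S2 (triangulate): (-0.5207, 0.0194, 1.0302)
after S3 (kf_track): (1.8354, 0.9165, 0.8803)

result = (1.8354, 0.9165, 0.8803)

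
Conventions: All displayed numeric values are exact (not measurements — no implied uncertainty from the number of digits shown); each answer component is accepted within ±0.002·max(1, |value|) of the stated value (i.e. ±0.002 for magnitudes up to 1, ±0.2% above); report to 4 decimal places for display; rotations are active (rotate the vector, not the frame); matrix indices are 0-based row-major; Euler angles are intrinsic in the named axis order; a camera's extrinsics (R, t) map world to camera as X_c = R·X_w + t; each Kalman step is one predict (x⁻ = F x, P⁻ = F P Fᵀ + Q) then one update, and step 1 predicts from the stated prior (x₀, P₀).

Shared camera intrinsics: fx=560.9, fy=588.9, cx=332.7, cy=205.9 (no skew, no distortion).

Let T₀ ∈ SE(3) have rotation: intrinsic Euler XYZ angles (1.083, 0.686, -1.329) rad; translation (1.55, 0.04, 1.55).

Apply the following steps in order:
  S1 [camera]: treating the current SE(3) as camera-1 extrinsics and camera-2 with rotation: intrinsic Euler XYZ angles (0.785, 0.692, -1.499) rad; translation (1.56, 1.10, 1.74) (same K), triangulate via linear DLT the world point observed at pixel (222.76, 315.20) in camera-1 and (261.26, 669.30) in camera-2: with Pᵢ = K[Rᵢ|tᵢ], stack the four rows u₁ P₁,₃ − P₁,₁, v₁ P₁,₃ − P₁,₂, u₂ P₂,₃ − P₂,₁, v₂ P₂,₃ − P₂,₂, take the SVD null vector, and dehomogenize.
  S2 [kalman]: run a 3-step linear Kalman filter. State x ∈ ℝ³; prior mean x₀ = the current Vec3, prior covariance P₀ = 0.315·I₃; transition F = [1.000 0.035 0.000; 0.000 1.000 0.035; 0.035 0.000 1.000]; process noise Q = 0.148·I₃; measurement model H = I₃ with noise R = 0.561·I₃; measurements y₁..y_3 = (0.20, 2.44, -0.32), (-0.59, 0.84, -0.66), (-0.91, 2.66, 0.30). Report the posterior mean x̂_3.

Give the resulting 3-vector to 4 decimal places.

result = (-0.6691, 1.3975, -0.3314)

after S1 (triangulate): (-1.2125, -1.3092, -1.2576)
after S2 (kf_track): (-0.6691, 1.3975, -0.3314)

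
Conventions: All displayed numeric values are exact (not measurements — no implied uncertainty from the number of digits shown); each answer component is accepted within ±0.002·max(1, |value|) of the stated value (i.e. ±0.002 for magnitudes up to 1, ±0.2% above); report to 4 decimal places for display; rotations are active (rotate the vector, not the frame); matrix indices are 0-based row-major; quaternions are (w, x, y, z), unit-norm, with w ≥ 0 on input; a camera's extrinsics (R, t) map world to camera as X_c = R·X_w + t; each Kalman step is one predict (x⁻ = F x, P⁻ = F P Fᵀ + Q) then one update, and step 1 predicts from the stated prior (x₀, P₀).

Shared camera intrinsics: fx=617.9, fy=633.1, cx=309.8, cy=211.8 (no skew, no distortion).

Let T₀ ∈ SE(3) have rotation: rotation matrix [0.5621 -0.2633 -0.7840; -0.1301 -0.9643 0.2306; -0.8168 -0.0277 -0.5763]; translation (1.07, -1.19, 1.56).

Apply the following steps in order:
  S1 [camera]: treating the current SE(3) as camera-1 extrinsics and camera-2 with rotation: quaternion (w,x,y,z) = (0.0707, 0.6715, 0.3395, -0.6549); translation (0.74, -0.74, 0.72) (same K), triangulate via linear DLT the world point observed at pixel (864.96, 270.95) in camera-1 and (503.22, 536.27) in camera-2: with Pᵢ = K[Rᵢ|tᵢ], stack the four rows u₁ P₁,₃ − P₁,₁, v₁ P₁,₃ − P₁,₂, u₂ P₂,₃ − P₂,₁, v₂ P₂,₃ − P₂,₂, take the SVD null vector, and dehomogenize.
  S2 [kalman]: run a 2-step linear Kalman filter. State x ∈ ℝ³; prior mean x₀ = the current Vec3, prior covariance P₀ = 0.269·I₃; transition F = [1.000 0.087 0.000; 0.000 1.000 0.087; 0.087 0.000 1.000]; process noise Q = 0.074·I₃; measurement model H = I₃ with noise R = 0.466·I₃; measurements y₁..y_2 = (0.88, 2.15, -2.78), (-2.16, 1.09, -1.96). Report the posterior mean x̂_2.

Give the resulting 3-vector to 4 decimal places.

result = (-0.6476, 0.2262, -1.6962)

after S1 (triangulate): (-0.1854, -1.5921, -0.7220)
after S2 (kf_track): (-0.6476, 0.2262, -1.6962)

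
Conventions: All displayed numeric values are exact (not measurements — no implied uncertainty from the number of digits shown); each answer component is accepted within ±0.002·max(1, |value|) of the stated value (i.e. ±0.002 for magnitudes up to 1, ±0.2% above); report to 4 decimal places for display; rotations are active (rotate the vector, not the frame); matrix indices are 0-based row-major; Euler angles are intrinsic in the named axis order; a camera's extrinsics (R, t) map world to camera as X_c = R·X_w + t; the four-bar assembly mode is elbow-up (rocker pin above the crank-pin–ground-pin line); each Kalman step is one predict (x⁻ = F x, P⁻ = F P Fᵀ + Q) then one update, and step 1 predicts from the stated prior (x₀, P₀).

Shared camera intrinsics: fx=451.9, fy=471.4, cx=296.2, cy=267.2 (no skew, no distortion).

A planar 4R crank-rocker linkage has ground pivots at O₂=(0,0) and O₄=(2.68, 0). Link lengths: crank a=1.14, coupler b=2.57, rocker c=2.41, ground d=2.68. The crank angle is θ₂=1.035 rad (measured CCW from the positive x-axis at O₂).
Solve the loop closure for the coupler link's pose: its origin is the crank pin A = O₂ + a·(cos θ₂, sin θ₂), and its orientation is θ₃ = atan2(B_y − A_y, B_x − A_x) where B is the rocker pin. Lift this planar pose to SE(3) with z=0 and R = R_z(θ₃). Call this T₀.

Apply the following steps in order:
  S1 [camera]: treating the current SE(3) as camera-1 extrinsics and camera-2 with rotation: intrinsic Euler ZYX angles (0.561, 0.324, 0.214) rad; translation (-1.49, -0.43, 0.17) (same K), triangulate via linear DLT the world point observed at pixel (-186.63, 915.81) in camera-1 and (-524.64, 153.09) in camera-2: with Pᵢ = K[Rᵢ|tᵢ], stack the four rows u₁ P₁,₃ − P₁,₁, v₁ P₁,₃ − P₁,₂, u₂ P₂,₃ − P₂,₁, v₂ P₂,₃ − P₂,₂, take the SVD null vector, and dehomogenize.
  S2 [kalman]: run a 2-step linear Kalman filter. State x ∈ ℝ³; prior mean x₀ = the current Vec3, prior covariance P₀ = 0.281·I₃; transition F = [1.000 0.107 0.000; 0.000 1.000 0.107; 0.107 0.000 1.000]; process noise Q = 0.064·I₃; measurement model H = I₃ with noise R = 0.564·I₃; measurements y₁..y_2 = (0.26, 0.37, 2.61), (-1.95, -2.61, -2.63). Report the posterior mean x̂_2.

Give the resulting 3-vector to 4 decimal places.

source (fourbar_fk): coupler pose = R=[0.8310 -0.5562 0.0000; 0.5562 0.8310 0.0000; 0.0000 0.0000 1.0000], t=(0.5820, 0.9802, 0.0000)
after S1 (triangulate): (-1.1187, 0.7818, 0.7324)
after S2 (kf_track): (-1.1372, -0.4213, -0.1175)

result = (-1.1372, -0.4213, -0.1175)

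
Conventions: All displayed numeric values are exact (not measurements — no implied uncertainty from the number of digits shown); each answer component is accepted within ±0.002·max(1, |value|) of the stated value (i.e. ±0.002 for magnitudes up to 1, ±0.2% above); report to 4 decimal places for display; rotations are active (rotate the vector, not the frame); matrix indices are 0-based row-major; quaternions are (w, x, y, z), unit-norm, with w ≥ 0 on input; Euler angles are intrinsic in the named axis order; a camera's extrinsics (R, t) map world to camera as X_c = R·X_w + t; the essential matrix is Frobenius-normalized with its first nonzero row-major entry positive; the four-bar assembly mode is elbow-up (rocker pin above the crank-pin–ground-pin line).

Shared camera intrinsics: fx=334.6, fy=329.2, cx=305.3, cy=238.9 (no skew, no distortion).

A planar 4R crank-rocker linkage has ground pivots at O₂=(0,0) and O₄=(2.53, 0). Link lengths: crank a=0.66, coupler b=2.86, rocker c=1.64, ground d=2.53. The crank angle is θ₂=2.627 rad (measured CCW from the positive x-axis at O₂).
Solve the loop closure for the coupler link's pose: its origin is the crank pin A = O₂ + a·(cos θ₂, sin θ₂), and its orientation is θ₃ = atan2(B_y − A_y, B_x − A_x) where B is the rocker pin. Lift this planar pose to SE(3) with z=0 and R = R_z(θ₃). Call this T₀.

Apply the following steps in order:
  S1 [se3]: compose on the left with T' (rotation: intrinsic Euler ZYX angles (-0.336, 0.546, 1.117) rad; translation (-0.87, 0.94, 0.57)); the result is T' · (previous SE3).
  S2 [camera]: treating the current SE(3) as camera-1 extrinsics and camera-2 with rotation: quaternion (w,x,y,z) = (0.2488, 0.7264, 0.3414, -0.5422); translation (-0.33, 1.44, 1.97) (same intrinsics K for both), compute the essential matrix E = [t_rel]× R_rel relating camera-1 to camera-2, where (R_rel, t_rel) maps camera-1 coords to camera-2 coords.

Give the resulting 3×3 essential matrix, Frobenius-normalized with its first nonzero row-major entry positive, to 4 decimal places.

matrix = [0.5560 -0.1853 -0.1150; 0.3040 -0.2475 -0.0587; 0.2758 0.6356 -0.0778]

source (fourbar_fk): coupler pose = R=[0.9028 -0.4300 0.0000; 0.4300 0.9028 0.0000; 0.0000 0.0000 1.0000], t=(-0.5745, 0.3248, 0.0000)
after S1 (compose_se3): R=[0.9800 0.1814 -0.0814; -0.1426 0.3559 -0.9236; -0.1385 0.9168 0.3746], t=(-1.1435, 1.1863, 1.1178)
after S2 (essential): [0.5560 -0.1853 -0.1150; 0.3040 -0.2475 -0.0587; 0.2758 0.6356 -0.0778]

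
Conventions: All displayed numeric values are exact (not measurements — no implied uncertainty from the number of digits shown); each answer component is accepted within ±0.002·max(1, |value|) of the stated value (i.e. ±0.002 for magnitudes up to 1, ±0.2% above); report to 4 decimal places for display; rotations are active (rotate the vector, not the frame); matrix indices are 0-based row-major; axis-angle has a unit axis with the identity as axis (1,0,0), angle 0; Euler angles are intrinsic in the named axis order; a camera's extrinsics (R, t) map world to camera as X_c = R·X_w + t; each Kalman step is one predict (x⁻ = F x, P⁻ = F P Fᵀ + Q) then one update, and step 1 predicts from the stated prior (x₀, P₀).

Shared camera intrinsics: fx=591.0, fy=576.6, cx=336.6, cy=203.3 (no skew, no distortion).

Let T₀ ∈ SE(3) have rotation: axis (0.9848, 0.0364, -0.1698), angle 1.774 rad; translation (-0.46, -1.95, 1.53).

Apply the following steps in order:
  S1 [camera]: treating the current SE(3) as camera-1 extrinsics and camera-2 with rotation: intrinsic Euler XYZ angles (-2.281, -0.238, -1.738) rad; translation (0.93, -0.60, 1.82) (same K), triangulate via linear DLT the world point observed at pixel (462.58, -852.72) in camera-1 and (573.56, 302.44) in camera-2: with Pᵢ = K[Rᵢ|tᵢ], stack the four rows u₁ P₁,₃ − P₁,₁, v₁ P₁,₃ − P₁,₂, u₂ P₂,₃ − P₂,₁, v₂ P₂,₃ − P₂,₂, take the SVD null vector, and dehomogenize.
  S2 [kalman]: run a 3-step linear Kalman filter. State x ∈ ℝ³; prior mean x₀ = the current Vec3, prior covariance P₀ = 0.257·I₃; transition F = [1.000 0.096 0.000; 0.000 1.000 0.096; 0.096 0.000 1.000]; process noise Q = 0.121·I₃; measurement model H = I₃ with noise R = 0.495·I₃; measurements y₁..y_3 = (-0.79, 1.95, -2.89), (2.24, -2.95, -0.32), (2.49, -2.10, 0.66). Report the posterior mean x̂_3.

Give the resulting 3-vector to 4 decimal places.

after S1 (triangulate): (0.8425, 0.1935, 0.5349)
after S2 (kf_track): (1.5266, -1.2058, -0.0993)

result = (1.5266, -1.2058, -0.0993)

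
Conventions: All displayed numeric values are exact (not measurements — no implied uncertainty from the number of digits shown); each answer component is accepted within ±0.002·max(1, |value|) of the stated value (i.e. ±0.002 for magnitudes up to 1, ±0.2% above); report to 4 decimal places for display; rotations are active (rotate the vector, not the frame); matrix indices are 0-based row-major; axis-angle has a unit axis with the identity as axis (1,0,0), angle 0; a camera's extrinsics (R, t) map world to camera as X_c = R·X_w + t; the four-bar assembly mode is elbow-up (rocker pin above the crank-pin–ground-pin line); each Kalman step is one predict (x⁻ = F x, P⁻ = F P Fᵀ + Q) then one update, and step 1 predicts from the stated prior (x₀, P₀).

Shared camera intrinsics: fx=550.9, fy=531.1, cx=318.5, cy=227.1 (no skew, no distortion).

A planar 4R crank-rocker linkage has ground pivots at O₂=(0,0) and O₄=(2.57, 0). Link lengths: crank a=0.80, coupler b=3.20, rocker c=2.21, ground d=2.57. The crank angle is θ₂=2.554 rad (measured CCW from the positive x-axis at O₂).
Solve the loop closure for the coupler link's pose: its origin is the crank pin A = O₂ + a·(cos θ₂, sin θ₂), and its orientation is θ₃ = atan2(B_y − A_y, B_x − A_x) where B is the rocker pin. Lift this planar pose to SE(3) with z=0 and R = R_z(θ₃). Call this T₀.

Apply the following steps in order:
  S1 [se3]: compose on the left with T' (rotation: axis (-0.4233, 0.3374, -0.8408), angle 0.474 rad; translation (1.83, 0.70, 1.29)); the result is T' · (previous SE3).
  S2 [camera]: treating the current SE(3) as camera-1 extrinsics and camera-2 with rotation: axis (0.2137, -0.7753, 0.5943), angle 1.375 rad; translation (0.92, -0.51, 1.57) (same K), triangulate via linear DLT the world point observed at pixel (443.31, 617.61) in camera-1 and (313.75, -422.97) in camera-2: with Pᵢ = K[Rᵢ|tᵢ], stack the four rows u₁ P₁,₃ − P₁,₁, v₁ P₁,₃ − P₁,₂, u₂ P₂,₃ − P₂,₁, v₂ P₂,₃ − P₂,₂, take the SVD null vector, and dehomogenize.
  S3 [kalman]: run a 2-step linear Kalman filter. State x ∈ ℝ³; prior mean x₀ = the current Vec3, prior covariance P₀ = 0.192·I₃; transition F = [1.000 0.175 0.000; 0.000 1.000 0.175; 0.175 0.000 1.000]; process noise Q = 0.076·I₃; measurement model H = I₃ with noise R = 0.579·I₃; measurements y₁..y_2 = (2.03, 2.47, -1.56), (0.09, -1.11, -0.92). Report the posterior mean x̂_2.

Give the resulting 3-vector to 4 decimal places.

result = (0.0238, 0.3579, -0.3620)

source (fourbar_fk): coupler pose = R=[0.8467 -0.5321 0.0000; 0.5321 0.8467 0.0000; 0.0000 0.0000 1.0000], t=(-0.6658, 0.4435, 0.0000)
after S1 (compose_se3): R=[0.9659 -0.1724 0.1932; 0.1419 0.9765 0.1619; -0.2166 -0.1290 0.9677], t=(1.3876, 1.3662, 1.2669)
after S2 (triangulate): (-1.0269, 0.2705, 0.7555)
after S3 (kf_track): (0.0238, 0.3579, -0.3620)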